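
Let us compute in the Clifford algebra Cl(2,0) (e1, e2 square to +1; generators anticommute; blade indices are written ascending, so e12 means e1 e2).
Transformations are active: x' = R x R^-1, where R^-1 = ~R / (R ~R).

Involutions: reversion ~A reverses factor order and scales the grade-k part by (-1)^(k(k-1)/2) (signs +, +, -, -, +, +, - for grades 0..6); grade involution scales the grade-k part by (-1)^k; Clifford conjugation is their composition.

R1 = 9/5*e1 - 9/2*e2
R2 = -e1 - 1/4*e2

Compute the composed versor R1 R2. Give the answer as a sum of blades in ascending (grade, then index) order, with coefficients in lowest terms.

Distribute over the terms of R1 (each basis-blade product reordered to ascending indices, repeated generators contracted through their squares):
(9/5*e1) R2 = -9/5 - 9/20*e12
(-9/2*e2) R2 = 9/8 - 9/2*e12
Summing the partial products and collecting blades:
Answer: -27/40 - 99/20*e12


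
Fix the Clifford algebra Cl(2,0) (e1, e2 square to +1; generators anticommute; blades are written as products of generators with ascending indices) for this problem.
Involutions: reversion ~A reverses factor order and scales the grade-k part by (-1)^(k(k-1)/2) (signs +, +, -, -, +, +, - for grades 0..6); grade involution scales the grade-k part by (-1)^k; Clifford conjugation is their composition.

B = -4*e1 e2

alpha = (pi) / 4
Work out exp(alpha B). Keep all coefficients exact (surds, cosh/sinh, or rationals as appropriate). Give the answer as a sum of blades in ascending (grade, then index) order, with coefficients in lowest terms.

B^2 = (-4)^2*(e1 e2)^2 = 16*(-1) = -16 (a basis 2-blade squares to minus the product of its generators' squares).
B^2 = -16 — since the square is negative, the closed form is circular: l = 4, alpha*l = pi, so exp(alpha B) = cos(pi) + (sin(pi)/4)*B = -1 + (0)*B.
Answer: -1


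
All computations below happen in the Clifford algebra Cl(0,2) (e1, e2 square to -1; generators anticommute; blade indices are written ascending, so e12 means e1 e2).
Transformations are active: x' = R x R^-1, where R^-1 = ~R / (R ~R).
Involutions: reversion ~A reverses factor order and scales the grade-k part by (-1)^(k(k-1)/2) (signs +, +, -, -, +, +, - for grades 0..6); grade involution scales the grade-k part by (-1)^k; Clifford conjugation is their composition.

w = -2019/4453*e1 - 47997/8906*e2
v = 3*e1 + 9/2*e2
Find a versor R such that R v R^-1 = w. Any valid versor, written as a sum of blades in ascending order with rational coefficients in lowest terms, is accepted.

Key observation: q(v) = q(w) = -117/4 (sandwiches preserve the norm), so R = v + w = 11340/4453*e1 - 3960/4453*e2 works whenever it is invertible — the component of v along it is kept and (v - w)/2 reverses, sending v to w.
Answer: 11340/4453*e1 - 3960/4453*e2


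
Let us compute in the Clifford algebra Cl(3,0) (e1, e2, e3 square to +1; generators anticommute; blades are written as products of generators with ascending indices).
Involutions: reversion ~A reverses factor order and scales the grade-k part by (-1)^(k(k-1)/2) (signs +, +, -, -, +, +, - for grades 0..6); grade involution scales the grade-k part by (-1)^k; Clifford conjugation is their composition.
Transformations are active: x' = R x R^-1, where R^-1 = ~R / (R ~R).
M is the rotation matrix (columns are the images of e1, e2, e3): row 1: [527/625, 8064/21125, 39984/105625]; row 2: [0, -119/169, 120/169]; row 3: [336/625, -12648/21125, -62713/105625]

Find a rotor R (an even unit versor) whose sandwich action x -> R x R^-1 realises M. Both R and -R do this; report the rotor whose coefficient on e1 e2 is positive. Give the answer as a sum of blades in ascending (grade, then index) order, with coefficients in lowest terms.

Method: write R = a + b12*e1 e2 + b13*e1 e3 + b23*e2 e3 with a^2 + b12^2 + b13^2 + b23^2 = 1 (so R^-1 = ~R). Expanding the columns R e_j ~R gives tr M = 4a^2 - 1 and, from the antisymmetric part, M21 - M12 = -4a*b12, M13 - M31 = 4a*b13, M32 - M23 = -4a*b23.
Here tr M = -1921/4225, so a^2 = (1 + tr M)/4 = 576/4225 and a = ±24/65. Taking a = 24/65: M21 - M12 = -8064/21125, M13 - M31 = -672/4225, M32 - M23 = -27648/21125, giving b12 = 84/325, b13 = -7/65, b23 = 288/325, i.e. R = 24/65 + 84/325*e1 e2 - 7/65*e1 e3 + 288/325*e2 e3.
Its e1 e2 coefficient is already positive.
Answer: 24/65 + 84/325*e1 e2 - 7/65*e1 e3 + 288/325*e2 e3. Key observation: the double cover Spin(3) -> SO(3) sends R and -R to the same matrix (trace -1921/4225 here), so the stated sign of the e1 e2 coefficient is what selects one sheet.


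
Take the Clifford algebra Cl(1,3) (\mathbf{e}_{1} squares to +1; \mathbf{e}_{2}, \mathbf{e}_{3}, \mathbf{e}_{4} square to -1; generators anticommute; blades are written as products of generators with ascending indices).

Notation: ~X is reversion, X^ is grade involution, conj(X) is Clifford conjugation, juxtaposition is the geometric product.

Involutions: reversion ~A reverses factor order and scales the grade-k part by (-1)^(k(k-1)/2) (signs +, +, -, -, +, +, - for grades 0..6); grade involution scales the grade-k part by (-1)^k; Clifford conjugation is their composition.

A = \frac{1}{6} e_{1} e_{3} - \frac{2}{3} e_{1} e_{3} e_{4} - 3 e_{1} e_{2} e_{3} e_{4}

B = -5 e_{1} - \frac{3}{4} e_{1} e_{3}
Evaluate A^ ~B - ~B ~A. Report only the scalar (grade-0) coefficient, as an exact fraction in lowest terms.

first term: \frac{1}{8} + \frac{5}{6} e_{3} + \frac{1}{2} e_{4} + \frac{9}{4} e_{2} e_{4} - \frac{10}{3} e_{3} e_{4} - 15 e_{2} e_{3} e_{4}
second term: -\frac{1}{8} + \frac{5}{6} e_{3} + \frac{1}{2} e_{4} + \frac{9}{4} e_{2} e_{4} - \frac{10}{3} e_{3} e_{4} + 15 e_{2} e_{3} e_{4}
Answer: \frac{1}{4}


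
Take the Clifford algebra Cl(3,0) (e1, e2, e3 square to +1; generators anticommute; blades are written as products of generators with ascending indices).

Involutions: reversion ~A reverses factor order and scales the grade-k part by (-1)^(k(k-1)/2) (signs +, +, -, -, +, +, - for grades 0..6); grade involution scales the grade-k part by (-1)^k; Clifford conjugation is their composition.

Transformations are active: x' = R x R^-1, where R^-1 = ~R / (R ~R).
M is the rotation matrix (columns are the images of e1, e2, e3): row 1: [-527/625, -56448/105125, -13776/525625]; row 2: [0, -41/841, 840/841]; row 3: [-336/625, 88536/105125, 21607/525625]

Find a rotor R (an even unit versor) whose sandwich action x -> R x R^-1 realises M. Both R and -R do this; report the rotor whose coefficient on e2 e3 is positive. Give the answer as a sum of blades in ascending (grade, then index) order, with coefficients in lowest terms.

Method: write R = a + b12*e1 e2 + b13*e1 e3 + b23*e2 e3 with a^2 + b12^2 + b13^2 + b23^2 = 1 (so R^-1 = ~R). Expanding the columns R e_j ~R gives tr M = 4a^2 - 1 and, from the antisymmetric part, M21 - M12 = -4a*b12, M13 - M31 = 4a*b13, M32 - M23 = -4a*b23.
Here tr M = -17889/21025, so a^2 = (1 + tr M)/4 = 784/21025 and a = ±28/145. Taking a = 28/145: M21 - M12 = 56448/105125, M13 - M31 = 10752/21025, M32 - M23 = -16464/105125, giving b12 = -504/725, b13 = 96/145, b23 = 147/725, i.e. R = 28/145 - 504/725*e1 e2 + 96/145*e1 e3 + 147/725*e2 e3.
Its e2 e3 coefficient is already positive.
Answer: 28/145 - 504/725*e1 e2 + 96/145*e1 e3 + 147/725*e2 e3. Key observation: the double cover Spin(3) -> SO(3) sends R and -R to the same matrix (trace -17889/21025 here), so the stated sign of the e2 e3 coefficient is what selects one sheet.


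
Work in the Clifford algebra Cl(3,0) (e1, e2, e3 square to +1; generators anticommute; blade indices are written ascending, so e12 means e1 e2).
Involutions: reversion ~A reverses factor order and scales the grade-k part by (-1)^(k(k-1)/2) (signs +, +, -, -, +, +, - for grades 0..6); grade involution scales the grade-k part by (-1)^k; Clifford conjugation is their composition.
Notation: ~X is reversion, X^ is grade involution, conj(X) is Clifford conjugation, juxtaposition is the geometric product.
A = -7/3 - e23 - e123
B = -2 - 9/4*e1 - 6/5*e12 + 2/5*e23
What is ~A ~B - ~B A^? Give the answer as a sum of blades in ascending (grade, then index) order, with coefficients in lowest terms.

first term: 76/15 + 113/20*e1 - 6/5*e3 - 14/5*e12 - 6/5*e13 - 199/60*e23 - 17/4*e123
second term: 64/15 + 113/20*e1 - 6/5*e3 - 14/5*e12 - 6/5*e13 + 41/60*e23 + 1/4*e123
Answer: 4/5 - 4*e23 - 9/2*e123


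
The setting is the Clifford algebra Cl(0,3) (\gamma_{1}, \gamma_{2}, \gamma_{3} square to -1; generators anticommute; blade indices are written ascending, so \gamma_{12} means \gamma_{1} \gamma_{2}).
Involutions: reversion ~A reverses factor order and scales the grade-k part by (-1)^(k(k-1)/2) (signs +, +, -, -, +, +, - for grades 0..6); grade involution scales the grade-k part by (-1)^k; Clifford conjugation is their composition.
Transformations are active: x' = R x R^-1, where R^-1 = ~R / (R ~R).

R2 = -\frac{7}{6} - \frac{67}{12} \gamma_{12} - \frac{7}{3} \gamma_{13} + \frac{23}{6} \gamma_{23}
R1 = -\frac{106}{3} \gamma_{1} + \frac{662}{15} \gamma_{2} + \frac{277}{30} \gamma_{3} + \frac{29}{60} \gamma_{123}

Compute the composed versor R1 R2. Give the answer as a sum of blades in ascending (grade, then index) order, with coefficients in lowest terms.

Distribute over the terms of R1 (each basis-blade product reordered to ascending indices, repeated generators contracted through their squares):
(-\frac{106}{3} \gamma_{1}) R2 = \frac{371}{9} \gamma_{1} - \frac{3551}{18} \gamma_{2} - \frac{742}{9} \gamma_{3} - \frac{1219}{9} \gamma_{123}
(\frac{662}{15} \gamma_{2}) R2 = -\frac{22177}{90} \gamma_{1} - \frac{2317}{45} \gamma_{2} - \frac{7613}{45} \gamma_{3} + \frac{4634}{45} \gamma_{123}
(\frac{277}{30} \gamma_{3}) R2 = -\frac{1939}{90} \gamma_{1} + \frac{6371}{180} \gamma_{2} - \frac{1939}{180} \gamma_{3} - \frac{18559}{360} \gamma_{123}
(\frac{29}{60} \gamma_{123}) R2 = -\frac{667}{360} \gamma_{1} - \frac{203}{180} \gamma_{2} + \frac{1943}{720} \gamma_{3} - \frac{203}{360} \gamma_{123}
Summing the partial products and collecting blades:
Answer: -\frac{82291}{360} \gamma_{1} - \frac{429}{2} \gamma_{2} - \frac{62327}{240} \gamma_{3} - \frac{1015}{12} \gamma_{123}


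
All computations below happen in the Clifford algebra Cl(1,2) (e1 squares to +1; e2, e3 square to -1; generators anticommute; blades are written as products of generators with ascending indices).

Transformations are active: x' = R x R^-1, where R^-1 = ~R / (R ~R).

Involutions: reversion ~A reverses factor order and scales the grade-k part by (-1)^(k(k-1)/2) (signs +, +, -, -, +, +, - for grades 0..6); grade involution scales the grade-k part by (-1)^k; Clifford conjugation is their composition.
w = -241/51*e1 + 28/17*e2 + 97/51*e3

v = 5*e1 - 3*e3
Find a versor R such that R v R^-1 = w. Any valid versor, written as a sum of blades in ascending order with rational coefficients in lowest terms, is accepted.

Here q(v) = q(w) = 16; the classical choice R = v + w = 14/51*e1 + 28/17*e2 - 56/51*e3 then realises v -> w under the sandwich.
Answer: 14/51*e1 + 28/17*e2 - 56/51*e3


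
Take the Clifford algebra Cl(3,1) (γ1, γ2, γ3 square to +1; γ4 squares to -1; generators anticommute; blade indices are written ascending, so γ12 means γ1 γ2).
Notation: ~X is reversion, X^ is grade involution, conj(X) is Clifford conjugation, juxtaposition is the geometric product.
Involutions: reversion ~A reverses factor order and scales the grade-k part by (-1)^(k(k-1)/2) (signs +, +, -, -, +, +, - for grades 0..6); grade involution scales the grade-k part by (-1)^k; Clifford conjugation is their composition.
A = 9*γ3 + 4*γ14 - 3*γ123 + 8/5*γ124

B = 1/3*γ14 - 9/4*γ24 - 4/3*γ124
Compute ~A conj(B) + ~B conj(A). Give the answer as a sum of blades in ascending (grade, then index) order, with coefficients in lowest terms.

first term: 52/15 - 18/5*γ1 - 88/15*γ2 - 9*γ12 + 4*γ34 - 15/4*γ134 - 85/4*γ234 - 12*γ1234
second term: 52/15 + 18/5*γ1 + 88/15*γ2 + 9*γ12 - 4*γ34 - 39/4*γ134 + 77/4*γ234 + 12*γ1234
Answer: 104/15 - 27/2*γ134 - 2*γ234


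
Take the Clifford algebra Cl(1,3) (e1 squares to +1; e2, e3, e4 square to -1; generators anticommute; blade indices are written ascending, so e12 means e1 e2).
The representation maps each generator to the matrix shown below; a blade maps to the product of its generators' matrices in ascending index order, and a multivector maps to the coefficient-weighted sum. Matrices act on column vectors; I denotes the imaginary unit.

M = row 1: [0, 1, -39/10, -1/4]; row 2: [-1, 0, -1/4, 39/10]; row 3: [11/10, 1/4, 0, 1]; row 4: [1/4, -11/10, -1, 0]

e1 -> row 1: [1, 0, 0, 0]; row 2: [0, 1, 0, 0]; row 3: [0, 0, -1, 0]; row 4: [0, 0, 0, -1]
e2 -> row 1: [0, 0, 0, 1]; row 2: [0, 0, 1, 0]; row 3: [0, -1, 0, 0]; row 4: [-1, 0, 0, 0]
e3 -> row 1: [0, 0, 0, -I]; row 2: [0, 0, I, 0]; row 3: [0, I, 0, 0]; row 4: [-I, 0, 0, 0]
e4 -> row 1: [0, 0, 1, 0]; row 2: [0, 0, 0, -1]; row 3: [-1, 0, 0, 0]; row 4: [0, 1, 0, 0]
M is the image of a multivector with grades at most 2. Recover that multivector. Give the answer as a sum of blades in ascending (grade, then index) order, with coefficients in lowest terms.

Method: the blade images are trace-orthogonal — tr(rho(e_A) rho(e_B)^-1) = 4 if A = B and 0 otherwise — and rho(e_A)^-1 = (e_A)^2 * rho(e_A) with (e_A)^2 = +1 or -1, so the coefficient of e_A in the preimage is (e_A)^2 * tr(M rho(e_A))/4.
Nonzero projections over blades of grade <= 2: e2: (e2)^2 = -1, tr(M rho(e2)) = 1, coefficient -1/4; e4: (e4)^2 = -1, tr(M rho(e4)) = 10, coefficient -5/2; e14: (e14)^2 = +1, tr(M rho(e14)) = -28/5, coefficient -7/5; e24: (e24)^2 = -1, tr(M rho(e24)) = -4, coefficient 1. Every other blade of grade <= 2 projects to 0.
Answer: -1/4*e2 - 5/2*e4 - 7/5*e14 + e24


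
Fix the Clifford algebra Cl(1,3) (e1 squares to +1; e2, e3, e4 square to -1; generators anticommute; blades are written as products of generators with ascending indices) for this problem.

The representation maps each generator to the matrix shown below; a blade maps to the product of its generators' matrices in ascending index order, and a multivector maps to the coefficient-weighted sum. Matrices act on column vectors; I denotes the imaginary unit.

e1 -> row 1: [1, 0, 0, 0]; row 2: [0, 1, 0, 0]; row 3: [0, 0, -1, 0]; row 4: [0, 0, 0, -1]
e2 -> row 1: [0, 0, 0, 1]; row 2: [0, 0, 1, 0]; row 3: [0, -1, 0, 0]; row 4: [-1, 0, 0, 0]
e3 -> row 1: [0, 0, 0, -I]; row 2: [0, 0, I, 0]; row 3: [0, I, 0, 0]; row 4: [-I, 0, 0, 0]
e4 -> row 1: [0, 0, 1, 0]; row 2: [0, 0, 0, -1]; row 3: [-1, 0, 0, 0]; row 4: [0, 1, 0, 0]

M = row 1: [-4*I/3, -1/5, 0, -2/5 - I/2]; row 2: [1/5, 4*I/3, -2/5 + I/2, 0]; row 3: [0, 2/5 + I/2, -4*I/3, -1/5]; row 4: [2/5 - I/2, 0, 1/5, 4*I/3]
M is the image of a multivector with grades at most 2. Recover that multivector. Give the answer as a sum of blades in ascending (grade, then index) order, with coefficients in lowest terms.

Method: the blade images are trace-orthogonal — tr(rho(e_A) rho(e_B)^-1) = 4 if A = B and 0 otherwise — and rho(e_A)^-1 = (e_A)^2 * rho(e_A) with (e_A)^2 = +1 or -1, so the coefficient of e_A in the preimage is (e_A)^2 * tr(M rho(e_A))/4.
Nonzero projections over blades of grade <= 2: e2: (e2)^2 = -1, tr(M rho(e2)) = 8/5, coefficient -2/5; e3: (e3)^2 = -1, tr(M rho(e3)) = -2, coefficient 1/2; e2 e3: (e2 e3)^2 = -1, tr(M rho(e2 e3)) = -16/3, coefficient 4/3; e2 e4: (e2 e4)^2 = -1, tr(M rho(e2 e4)) = 4/5, coefficient -1/5. Every other blade of grade <= 2 projects to 0.
Answer: -2/5*e2 + 1/2*e3 + 4/3*e2 e3 - 1/5*e2 e4


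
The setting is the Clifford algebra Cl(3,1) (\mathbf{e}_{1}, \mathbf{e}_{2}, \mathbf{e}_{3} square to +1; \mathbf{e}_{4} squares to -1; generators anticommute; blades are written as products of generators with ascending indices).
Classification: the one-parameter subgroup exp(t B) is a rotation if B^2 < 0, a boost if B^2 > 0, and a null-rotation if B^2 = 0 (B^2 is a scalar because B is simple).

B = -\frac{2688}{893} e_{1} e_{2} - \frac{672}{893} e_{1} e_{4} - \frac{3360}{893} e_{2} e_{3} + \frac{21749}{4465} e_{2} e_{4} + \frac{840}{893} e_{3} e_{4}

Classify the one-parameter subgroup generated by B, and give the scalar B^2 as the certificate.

B^2 term by term: the squares give (-\frac{2688}{893})^2*(e_{1} e_{2})^2 + (-\frac{672}{893})^2*(e_{1} e_{4})^2 + (-\frac{3360}{893})^2*(e_{2} e_{3})^2 + (\frac{21749}{4465})^2*(e_{2} e_{4})^2 + (\frac{840}{893})^2*(e_{3} e_{4})^2 = \frac{7225344}{797449}*(-1) + \frac{451584}{797449}*(+1) + \frac{11289600}{797449}*(-1) + \frac{473019001}{19936225}*(+1) + \frac{705600}{797449}*(+1) = \frac{49}{25} (each basis 2-blade squares to minus the product of its generators' squares); cross terms between blades sharing an index anticommute and cancel; the commuting (index-disjoint) pairs give grade-4 terms 2*c*c'*(blade product), which cancel blade by blade — e_{1} e_{2} e_{3} e_{4}: -\frac{4515840}{797449} + \frac{4515840}{797449} = 0 — confirming B is simple. So B^2 = \frac{49}{25}.
Answer: boost, certificate B^2 = \frac{49}{25}. Because \frac{49}{25} is invariant under every versor sandwich, the classification follows from its sign alone.


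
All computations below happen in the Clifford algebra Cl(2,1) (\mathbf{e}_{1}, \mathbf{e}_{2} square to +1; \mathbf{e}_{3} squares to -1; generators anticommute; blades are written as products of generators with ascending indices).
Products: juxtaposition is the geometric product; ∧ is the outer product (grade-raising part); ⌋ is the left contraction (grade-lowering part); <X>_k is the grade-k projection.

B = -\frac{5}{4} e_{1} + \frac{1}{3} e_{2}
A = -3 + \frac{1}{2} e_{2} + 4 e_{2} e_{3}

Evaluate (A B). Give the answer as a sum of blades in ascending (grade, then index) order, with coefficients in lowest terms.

step 1: \frac{1}{6} + \frac{15}{4} e_{1} - e_{2} - \frac{4}{3} e_{3} + \frac{5}{8} e_{1} e_{2} - 5 e_{1} e_{2} e_{3}
Answer: \frac{1}{6} + \frac{15}{4} e_{1} - e_{2} - \frac{4}{3} e_{3} + \frac{5}{8} e_{1} e_{2} - 5 e_{1} e_{2} e_{3}


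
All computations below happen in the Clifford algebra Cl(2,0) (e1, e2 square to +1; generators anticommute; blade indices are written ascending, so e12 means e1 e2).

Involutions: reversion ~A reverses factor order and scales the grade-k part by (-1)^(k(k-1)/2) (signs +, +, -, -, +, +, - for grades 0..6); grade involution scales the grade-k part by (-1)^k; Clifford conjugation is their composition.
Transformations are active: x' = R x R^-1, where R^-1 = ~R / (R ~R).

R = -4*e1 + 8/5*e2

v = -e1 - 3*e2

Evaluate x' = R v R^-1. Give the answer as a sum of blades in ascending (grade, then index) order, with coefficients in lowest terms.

~R = -4*e1 + 8/5*e2, and R ~R = 464/25, so R^-1 = ~R / (464/25).
R v = -4/5 + 68/5*e12
Answer: 39/29*e1 + 83/29*e2


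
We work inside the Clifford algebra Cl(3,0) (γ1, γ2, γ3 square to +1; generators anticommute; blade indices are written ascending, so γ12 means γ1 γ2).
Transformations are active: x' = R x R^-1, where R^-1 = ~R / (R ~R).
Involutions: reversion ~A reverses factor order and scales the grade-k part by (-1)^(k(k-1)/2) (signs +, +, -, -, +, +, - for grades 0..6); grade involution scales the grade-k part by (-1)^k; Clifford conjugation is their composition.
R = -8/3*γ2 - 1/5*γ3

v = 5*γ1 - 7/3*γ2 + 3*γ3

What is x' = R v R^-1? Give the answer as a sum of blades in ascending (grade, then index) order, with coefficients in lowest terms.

~R = -8/3*γ2 - 1/5*γ3, and R ~R = 1609/225, so R^-1 = ~R / (1609/225).
R v = 253/45 + 40/3*γ12 + γ13 - 127/15*γ23
Answer: -5*γ1 - 8977/4827*γ2 - 5333/1609*γ3


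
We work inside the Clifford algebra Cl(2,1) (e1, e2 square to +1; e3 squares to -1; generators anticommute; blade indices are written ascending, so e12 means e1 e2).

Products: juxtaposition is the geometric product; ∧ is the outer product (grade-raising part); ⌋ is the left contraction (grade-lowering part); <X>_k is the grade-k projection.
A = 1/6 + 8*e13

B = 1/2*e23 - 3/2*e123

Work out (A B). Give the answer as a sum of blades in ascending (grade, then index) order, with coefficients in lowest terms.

step 1: 12*e2 + 4*e12 + 1/12*e23 - 1/4*e123
Answer: 12*e2 + 4*e12 + 1/12*e23 - 1/4*e123


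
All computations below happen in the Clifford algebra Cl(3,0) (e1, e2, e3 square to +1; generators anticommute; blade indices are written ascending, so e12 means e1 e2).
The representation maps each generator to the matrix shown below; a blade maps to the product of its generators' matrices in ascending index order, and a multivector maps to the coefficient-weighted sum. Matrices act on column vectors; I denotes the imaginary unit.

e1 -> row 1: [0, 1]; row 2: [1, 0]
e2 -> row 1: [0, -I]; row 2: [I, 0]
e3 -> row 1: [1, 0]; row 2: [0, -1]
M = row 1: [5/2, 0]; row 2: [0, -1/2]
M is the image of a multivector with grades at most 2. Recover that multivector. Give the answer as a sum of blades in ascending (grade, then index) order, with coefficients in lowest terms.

Method: 1, rho(e1), rho(e2), rho(e3) form a trace-orthogonal basis of the 2x2 complex matrices (tr(X Y) = 2 if X = Y, else 0), so M = m0*1 + m1*rho(e1) + m2*rho(e2) + m3*rho(e3) with m0 = tr(M)/2 = 1, m1 = tr(M rho(e1))/2 = 0, m2 = tr(M rho(e2))/2 = 0, m3 = tr(M rho(e3))/2 = 3/2.
Multiplying table entries, the bivector images are rho(e12) = I*rho(e3), rho(e13) = -I*rho(e2), rho(e23) = I*rho(e1); with real blade coefficients the real parts of m0..m3 are the coefficients of 1, e1, e2, e3 and the imaginary parts give the bivectors (e23: Im m1, e13: -Im m2, e12: Im m3).
Answer: 1 + 3/2*e3


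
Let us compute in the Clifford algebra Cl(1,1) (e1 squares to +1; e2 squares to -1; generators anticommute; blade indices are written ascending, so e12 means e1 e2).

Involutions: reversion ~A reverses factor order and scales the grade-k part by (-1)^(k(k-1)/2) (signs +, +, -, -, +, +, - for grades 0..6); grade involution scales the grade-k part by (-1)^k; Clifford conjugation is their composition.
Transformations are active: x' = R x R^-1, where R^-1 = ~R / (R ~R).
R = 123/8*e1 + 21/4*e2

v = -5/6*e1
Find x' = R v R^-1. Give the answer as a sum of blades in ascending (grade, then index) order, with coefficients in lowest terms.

~R = 123/8*e1 + 21/4*e2, and R ~R = 13365/64, so R^-1 = ~R / (13365/64).
R v = -205/16 + 35/8*e12
Answer: -1877/1782*e1 - 574/891*e2


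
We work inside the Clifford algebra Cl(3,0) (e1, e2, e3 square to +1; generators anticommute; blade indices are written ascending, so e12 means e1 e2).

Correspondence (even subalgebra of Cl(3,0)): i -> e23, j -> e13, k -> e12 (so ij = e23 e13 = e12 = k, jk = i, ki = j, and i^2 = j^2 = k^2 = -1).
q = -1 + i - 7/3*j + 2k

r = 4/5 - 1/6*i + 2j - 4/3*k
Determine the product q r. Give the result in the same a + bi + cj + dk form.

In blades: q = -1 + 2*e12 - 7/3*e13 + e23, r = 4/5 - 4/3*e12 + 2*e13 - 1/6*e23.
Distribute q over r term by term (generator squares from the signature, products reordered to ascending indices): (-1)*r = -4/5 + 4/3*e12 - 2*e13 + 1/6*e23; (2*e12)*r = 8/3 + 8/5*e12 - 1/3*e13 - 4*e23; (-7/3*e13)*r = 14/3 - 7/18*e12 - 28/15*e13 + 28/9*e23; (e23)*r = 1/6 + 2*e12 + 4/3*e13 + 4/5*e23.
Sum: 67/10 + 409/90*e12 - 43/15*e13 + 7/90*e23; translating back through the correspondence:
Answer: 67/10 + 7/90*i - 43/15*j + 409/90*k


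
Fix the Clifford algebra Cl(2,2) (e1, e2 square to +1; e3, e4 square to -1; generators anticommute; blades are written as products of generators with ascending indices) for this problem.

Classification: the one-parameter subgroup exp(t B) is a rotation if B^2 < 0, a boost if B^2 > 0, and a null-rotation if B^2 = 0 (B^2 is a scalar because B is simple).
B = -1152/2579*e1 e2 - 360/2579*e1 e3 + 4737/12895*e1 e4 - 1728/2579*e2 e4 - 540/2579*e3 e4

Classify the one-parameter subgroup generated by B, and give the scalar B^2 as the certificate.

B^2 term by term: the squares give (-1152/2579)^2*(e1 e2)^2 + (-360/2579)^2*(e1 e3)^2 + (4737/12895)^2*(e1 e4)^2 + (-1728/2579)^2*(e2 e4)^2 + (-540/2579)^2*(e3 e4)^2 = 1327104/6651241*(-1) + 129600/6651241*(+1) + 22439169/166281025*(+1) + 2985984/6651241*(+1) + 291600/6651241*(-1) = 9/25 (each basis 2-blade squares to minus the product of its generators' squares); cross terms between blades sharing an index anticommute and cancel; the commuting (index-disjoint) pairs give grade-4 terms 2*c*c'*(blade product), which cancel blade by blade — e1 e2 e3 e4: 1244160/6651241 - 1244160/6651241 = 0 — confirming B is simple. So B^2 = 9/25.
Answer: boost, certificate B^2 = 9/25. The class reads off the invariant scalar 9/25 directly.


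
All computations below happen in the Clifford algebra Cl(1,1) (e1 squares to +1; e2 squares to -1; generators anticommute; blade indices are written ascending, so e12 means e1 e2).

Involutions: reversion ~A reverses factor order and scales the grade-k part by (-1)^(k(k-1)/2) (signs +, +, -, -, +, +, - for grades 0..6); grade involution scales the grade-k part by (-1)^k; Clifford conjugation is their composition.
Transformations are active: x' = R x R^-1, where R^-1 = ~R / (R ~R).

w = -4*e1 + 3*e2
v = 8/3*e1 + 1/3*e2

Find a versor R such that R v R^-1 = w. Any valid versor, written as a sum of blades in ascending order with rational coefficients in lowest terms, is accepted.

Equal squares first: v^2 = w^2 = 7. Then v + w = -4/3*e1 + 10/3*e2 is a versor taking v to w, provided it is invertible.
Answer: -4/3*e1 + 10/3*e2


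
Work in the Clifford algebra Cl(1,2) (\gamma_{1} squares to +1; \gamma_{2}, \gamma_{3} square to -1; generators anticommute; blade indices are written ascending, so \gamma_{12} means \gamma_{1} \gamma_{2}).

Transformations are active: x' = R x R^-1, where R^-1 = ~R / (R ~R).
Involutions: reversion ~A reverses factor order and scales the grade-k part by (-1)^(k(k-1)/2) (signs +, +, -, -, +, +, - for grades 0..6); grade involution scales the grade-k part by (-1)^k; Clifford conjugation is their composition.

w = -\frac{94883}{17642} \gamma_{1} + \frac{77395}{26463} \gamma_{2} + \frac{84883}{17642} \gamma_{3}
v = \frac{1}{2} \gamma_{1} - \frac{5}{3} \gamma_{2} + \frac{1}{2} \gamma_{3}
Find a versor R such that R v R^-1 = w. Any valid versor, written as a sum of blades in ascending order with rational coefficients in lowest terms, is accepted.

R = v + w = -\frac{43031}{8821} \gamma_{1} + \frac{33290}{26463} \gamma_{2} + \frac{46852}{8821} \gamma_{3} works: the equal norms (-\frac{25}{9}) guarantee its sandwich swaps v into w.
Answer: -\frac{43031}{8821} \gamma_{1} + \frac{33290}{26463} \gamma_{2} + \frac{46852}{8821} \gamma_{3}


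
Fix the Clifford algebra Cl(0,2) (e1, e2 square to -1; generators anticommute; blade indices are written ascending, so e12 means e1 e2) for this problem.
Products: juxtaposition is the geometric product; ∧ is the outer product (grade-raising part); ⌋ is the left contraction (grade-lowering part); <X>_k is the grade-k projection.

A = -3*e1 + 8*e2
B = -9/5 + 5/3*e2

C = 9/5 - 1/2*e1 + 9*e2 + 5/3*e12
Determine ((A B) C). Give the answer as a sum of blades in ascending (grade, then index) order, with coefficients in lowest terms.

step 1: -40/3 + 27/5*e1 - 72/5*e2 - 5*e12
step 2: 3499/30 + 2804/75*e1 - 7621/50*e2 + 458/45*e12
Answer: 3499/30 + 2804/75*e1 - 7621/50*e2 + 458/45*e12


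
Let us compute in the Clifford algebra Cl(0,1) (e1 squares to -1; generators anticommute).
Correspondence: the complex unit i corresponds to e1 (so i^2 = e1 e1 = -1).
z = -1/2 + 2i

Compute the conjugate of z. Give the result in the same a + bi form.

In blades: z = -1/2 + 2*e1.
Conjugation here is Clifford conjugation: the scalar is fixed and the grade-1 and grade-2 blades all flip sign, giving -1/2 - 2*e1; translating back:
Answer: -1/2 - 2i


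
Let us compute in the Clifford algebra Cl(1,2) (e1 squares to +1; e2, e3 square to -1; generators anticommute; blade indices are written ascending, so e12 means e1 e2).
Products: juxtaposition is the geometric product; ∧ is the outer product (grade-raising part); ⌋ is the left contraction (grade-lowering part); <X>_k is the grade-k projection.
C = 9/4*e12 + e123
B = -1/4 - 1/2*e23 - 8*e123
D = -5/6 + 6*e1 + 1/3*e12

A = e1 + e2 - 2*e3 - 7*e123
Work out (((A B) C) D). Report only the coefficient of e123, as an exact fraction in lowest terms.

step 1: -56 - 15/4*e1 + 3/4*e2 + e3 - 16*e12 - 8*e13 - 8*e23 + 5/4*e123
step 2: -149/4 + 155/16*e1 - 7/16*e2 - 211/16*e3 - 127*e12 - 69/4*e13 - 87/4*e23 - 215/4*e123
step 3: 281/6 - 7415/32*e1 + 24499/32*e2 + 9271/96*e3 + 2305/24*e12 + 345/4*e13 - 2481/8*e23 - 4325/48*e123
Answer: -4325/48


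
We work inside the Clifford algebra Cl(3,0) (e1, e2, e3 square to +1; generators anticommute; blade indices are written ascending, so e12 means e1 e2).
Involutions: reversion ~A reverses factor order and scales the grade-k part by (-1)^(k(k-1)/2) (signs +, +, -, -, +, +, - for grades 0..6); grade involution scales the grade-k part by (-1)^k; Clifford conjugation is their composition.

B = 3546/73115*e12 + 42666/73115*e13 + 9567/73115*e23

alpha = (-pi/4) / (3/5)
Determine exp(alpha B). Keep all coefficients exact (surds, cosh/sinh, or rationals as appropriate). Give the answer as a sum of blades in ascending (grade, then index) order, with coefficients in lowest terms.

B^2 term by term: the squares give (3546/73115)^2*(e12)^2 + (42666/73115)^2*(e13)^2 + (9567/73115)^2*(e23)^2 = 12574116/5345803225*(-1) + 1820387556/5345803225*(-1) + 91527489/5345803225*(-1) = -9/25 (each basis 2-blade squares to minus the product of its generators' squares); cross terms between blades sharing an index anticommute and cancel. So B^2 = -9/25.
B^2 = -9/25 — B^2 < 0, so the exponential closes trigonometrically: l = 3/5, alpha*l = -pi/4, so exp(alpha B) = cos(-pi/4) + (sin(-pi/4)/(3/5))*B = sqrt(2)/2 + (-5*sqrt(2)/6)*B.
Answer: sqrt(2)/2 - 591*sqrt(2)/14623*e12 - 7111*sqrt(2)/14623*e13 - 3189*sqrt(2)/29246*e23


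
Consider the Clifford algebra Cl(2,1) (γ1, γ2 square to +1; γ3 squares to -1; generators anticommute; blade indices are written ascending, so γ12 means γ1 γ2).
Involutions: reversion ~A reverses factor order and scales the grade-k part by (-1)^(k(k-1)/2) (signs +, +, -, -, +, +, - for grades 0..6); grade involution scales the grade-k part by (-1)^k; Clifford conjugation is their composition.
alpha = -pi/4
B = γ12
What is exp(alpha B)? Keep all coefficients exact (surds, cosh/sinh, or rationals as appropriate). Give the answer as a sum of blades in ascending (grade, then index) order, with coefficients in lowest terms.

B^2 = (1)^2*(γ12)^2 = 1*(-1) = -1 (a basis 2-blade squares to minus the product of its generators' squares).
B^2 = -1 — the negative square puts this in the circular regime; l = 1, alpha*l = -pi/4, so exp(alpha B) = cos(-pi/4) + (sin(-pi/4)/1)*B = sqrt(2)/2 + (-sqrt(2)/2)*B.
Answer: sqrt(2)/2 - sqrt(2)/2*γ12


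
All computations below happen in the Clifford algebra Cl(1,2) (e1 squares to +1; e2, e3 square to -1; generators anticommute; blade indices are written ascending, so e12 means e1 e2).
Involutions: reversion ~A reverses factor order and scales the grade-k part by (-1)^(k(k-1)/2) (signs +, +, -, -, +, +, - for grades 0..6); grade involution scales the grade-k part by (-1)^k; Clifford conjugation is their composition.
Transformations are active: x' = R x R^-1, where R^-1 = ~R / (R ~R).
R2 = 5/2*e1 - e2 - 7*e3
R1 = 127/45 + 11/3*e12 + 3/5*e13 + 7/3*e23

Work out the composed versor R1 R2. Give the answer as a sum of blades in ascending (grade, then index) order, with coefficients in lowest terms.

Distribute over the terms of R2 (each basis-blade product reordered to ascending indices, repeated generators contracted through their squares):
R1 (5/2*e1) = 127/18*e1 - 55/6*e2 - 3/2*e3 + 35/6*e123
R1 (-e2) = 11/3*e1 - 127/45*e2 - 7/3*e3 + 3/5*e123
R1 (-7*e3) = 21/5*e1 + 49/3*e2 - 889/45*e3 - 77/3*e123
Summing the partial products and collecting blades:
Answer: 1343/90*e1 + 391/90*e2 - 2123/90*e3 - 577/30*e123


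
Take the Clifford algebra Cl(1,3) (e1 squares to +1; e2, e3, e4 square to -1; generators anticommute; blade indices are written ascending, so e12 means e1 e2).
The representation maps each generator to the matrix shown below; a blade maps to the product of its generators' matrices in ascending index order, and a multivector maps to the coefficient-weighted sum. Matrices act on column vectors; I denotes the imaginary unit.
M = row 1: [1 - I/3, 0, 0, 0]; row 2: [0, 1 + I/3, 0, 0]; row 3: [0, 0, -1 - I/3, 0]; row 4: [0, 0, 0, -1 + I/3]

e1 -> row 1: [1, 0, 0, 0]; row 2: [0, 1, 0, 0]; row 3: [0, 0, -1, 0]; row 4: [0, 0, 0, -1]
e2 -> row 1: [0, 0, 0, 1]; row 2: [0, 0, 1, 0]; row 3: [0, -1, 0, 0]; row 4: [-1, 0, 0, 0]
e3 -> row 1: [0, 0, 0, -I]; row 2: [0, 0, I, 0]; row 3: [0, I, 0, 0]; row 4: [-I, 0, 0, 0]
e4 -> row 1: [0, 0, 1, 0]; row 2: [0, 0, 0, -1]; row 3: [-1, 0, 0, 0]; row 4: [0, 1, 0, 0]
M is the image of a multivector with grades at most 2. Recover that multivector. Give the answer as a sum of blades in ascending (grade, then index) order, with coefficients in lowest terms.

Method: the blade images are trace-orthogonal — tr(rho(e_A) rho(e_B)^-1) = 4 if A = B and 0 otherwise — and rho(e_A)^-1 = (e_A)^2 * rho(e_A) with (e_A)^2 = +1 or -1, so the coefficient of e_A in the preimage is (e_A)^2 * tr(M rho(e_A))/4.
Nonzero projections over blades of grade <= 2: e1: (e1)^2 = +1, tr(M rho(e1)) = 4, coefficient 1; e23: (e23)^2 = -1, tr(M rho(e23)) = -4/3, coefficient 1/3. Every other blade of grade <= 2 projects to 0.
Answer: e1 + 1/3*e23


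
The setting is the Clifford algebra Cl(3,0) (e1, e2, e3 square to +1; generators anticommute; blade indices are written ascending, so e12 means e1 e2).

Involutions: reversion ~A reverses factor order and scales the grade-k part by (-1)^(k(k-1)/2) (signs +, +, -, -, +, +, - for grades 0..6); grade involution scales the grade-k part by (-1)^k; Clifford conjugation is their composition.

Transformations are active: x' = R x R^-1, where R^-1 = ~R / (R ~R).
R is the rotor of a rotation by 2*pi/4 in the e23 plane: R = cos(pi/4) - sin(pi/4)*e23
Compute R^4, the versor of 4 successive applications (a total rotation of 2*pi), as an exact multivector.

Rotor phase runs at HALF the rotation angle; powers of one rotor simply add phase, so after 4 steps in e23 the phase is 4*pi/4 = pi and R^4 = cos(pi) - sin(pi)*e23.
cos(pi) = -1 and sin(pi) = 0, so R^4 = -1. The total rotation 2*pi is 1 full turn, so every vector returns to itself, yet the rotor is -1, on the OTHER sheet of the double cover (an odd number of 2*pi turns).
Answer: -1


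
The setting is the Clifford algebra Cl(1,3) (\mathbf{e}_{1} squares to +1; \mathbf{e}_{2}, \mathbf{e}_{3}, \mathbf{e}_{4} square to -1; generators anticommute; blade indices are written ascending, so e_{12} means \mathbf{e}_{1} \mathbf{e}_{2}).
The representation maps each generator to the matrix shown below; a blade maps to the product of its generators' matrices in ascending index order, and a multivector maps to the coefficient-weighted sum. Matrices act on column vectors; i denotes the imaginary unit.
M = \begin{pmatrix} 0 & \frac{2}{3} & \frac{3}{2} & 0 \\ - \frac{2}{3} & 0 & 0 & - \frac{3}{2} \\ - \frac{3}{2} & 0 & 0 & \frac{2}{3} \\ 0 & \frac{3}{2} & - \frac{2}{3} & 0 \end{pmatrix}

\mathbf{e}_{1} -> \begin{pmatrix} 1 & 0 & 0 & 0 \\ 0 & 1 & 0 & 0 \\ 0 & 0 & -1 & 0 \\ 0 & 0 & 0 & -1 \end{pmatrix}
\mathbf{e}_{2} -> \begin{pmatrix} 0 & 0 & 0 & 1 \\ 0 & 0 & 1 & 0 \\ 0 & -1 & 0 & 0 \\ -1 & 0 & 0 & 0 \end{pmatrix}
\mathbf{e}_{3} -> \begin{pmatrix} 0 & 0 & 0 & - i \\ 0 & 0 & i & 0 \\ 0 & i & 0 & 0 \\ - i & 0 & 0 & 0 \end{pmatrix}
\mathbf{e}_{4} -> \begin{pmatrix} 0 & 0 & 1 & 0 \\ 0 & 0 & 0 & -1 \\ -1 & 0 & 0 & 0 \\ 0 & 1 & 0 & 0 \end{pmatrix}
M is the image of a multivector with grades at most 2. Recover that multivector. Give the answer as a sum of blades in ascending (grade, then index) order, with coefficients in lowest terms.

Method: the blade images are trace-orthogonal — tr(rho(e_A) rho(e_B)^-1) = 4 if A = B and 0 otherwise — and rho(e_A)^-1 = (e_A)^2 * rho(e_A) with (e_A)^2 = +1 or -1, so the coefficient of e_A in the preimage is (e_A)^2 * tr(M rho(e_A))/4.
Nonzero projections over blades of grade <= 2: e_{4}: (e_{4})^2 = -1, tr(M rho(e_{4})) = -6, coefficient \frac{3}{2}; e_{24}: (e_{24})^2 = -1, tr(M rho(e_{24})) = - \frac{8}{3}, coefficient \frac{2}{3}. Every other blade of grade <= 2 projects to 0.
Answer: \frac{3}{2} e_{4} + \frac{2}{3} e_{24}


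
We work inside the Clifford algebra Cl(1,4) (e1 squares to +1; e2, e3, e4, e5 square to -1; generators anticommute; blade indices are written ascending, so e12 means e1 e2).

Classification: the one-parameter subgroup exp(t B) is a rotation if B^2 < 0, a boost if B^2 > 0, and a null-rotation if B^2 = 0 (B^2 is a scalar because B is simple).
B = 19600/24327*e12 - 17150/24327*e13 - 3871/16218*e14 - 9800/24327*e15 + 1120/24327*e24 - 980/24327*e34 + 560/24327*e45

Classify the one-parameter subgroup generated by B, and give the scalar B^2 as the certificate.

B^2 term by term: the squares give (19600/24327)^2*(e12)^2 + (-17150/24327)^2*(e13)^2 + (-3871/16218)^2*(e14)^2 + (-9800/24327)^2*(e15)^2 + (1120/24327)^2*(e24)^2 + (-980/24327)^2*(e34)^2 + (560/24327)^2*(e45)^2 = 384160000/591802929*(+1) + 294122500/591802929*(+1) + 14984641/263023524*(+1) + 96040000/591802929*(+1) + 1254400/591802929*(-1) + 960400/591802929*(-1) + 313600/591802929*(-1) = 49/36 (each basis 2-blade squares to minus the product of its generators' squares); cross terms between blades sharing an index anticommute and cancel; the commuting (index-disjoint) pairs give grade-4 terms 2*c*c'*(blade product), which cancel blade by blade — e1234: -38416000/591802929 + 38416000/591802929 = 0; e1245: 21952000/591802929 - 21952000/591802929 = 0; e1345: -19208000/591802929 + 19208000/591802929 = 0 — confirming B is simple. So B^2 = 49/36.
Answer: boost, certificate B^2 = 49/36. Certificate logic: 49/36 is a conjugation-invariant scalar, so its sign fixes rotation versus boost versus null-rotation outright.


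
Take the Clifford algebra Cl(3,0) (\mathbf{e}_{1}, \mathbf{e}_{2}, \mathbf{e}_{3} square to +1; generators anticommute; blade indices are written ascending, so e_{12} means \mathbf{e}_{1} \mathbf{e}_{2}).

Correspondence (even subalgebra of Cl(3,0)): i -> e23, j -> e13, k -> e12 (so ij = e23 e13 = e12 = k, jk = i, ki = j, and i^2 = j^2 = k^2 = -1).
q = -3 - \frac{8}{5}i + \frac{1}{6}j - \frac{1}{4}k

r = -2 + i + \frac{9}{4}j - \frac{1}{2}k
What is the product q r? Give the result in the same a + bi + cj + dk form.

In blades: q = -3 - \frac{1}{4} e_{12} + \frac{1}{6} e_{13} - \frac{8}{5} e_{23}, r = -2 - \frac{1}{2} e_{12} + \frac{9}{4} e_{13} + e_{23}.
Distribute q over r term by term (generator squares from the signature, products reordered to ascending indices): (-3)*r = 6 + \frac{3}{2} e_{12} - \frac{27}{4} e_{13} - 3 e_{23}; (-\frac{1}{4} e_{12})*r = -\frac{1}{8} + \frac{1}{2} e_{12} - \frac{1}{4} e_{13} + \frac{9}{16} e_{23}; (\frac{1}{6} e_{13})*r = -\frac{3}{8} - \frac{1}{6} e_{12} - \frac{1}{3} e_{13} - \frac{1}{12} e_{23}; (-\frac{8}{5} e_{23})*r = \frac{8}{5} - \frac{18}{5} e_{12} - \frac{4}{5} e_{13} + \frac{16}{5} e_{23}.
Sum: \frac{71}{10} - \frac{53}{30} e_{12} - \frac{122}{15} e_{13} + \frac{163}{240} e_{23}; translating back through the correspondence:
Answer: \frac{71}{10} + \frac{163}{240}i - \frac{122}{15}j - \frac{53}{30}k


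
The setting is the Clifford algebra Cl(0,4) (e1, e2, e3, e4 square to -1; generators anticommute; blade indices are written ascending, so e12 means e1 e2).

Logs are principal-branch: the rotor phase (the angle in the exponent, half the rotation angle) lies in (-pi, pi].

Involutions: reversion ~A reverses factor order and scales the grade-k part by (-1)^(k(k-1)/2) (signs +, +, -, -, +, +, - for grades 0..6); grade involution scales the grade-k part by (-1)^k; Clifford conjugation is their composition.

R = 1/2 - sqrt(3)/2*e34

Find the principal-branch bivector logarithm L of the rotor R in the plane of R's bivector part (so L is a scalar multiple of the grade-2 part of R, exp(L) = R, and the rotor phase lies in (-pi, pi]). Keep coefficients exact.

The scalar part of R is 1/2, which fixes the principal-branch rotor phase; the unit plane is then the bivector part divided by the sine of that phase, and L is that plane scaled by the phase.
Concretely: cos(phase) = 1/2 gives phase = ±pi/3, and since phase/sin(phase) is even the sign is immaterial: L = (phase/sin(phase)) * <R>_2 = (2*sqrt(3)*pi/9) * <R>_2.
Answer: -pi/3*e34
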